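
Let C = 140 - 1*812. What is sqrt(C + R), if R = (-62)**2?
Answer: 2*sqrt(793) ≈ 56.320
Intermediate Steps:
C = -672 (C = 140 - 812 = -672)
R = 3844
sqrt(C + R) = sqrt(-672 + 3844) = sqrt(3172) = 2*sqrt(793)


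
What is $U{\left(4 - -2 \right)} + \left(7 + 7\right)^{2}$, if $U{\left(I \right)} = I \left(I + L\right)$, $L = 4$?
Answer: $256$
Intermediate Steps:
$U{\left(I \right)} = I \left(4 + I\right)$ ($U{\left(I \right)} = I \left(I + 4\right) = I \left(4 + I\right)$)
$U{\left(4 - -2 \right)} + \left(7 + 7\right)^{2} = \left(4 - -2\right) \left(4 + \left(4 - -2\right)\right) + \left(7 + 7\right)^{2} = \left(4 + 2\right) \left(4 + \left(4 + 2\right)\right) + 14^{2} = 6 \left(4 + 6\right) + 196 = 6 \cdot 10 + 196 = 60 + 196 = 256$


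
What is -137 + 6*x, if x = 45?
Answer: 133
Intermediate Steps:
-137 + 6*x = -137 + 6*45 = -137 + 270 = 133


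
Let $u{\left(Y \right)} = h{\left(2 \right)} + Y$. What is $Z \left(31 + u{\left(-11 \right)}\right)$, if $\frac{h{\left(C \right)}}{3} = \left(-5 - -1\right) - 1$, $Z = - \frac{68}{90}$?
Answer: $- \frac{34}{9} \approx -3.7778$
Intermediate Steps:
$Z = - \frac{34}{45}$ ($Z = \left(-68\right) \frac{1}{90} = - \frac{34}{45} \approx -0.75556$)
$h{\left(C \right)} = -15$ ($h{\left(C \right)} = 3 \left(\left(-5 - -1\right) - 1\right) = 3 \left(\left(-5 + 1\right) - 1\right) = 3 \left(-4 - 1\right) = 3 \left(-5\right) = -15$)
$u{\left(Y \right)} = -15 + Y$
$Z \left(31 + u{\left(-11 \right)}\right) = - \frac{34 \left(31 - 26\right)}{45} = \left(- \frac{34}{45}\right) 5 = - \frac{34}{9}$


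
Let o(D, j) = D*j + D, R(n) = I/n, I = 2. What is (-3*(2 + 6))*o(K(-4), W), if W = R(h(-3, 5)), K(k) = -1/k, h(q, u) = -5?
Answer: -18/5 ≈ -3.6000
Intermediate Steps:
R(n) = 2/n
W = -⅖ (W = 2/(-5) = 2*(-⅕) = -⅖ ≈ -0.40000)
o(D, j) = D + D*j
(-3*(2 + 6))*o(K(-4), W) = (-3*(2 + 6))*((-1/(-4))*(1 - ⅖)) = (-24)*(-1*(-¼)*(⅗)) = (-3*8)*((¼)*(⅗)) = -24*3/20 = -18/5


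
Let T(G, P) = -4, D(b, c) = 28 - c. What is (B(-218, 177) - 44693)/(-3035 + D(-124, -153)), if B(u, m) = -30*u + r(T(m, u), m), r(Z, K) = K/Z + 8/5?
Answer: 763913/57080 ≈ 13.383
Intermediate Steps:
r(Z, K) = 8/5 + K/Z (r(Z, K) = K/Z + 8*(⅕) = K/Z + 8/5 = 8/5 + K/Z)
B(u, m) = 8/5 - 30*u - m/4 (B(u, m) = -30*u + (8/5 + m/(-4)) = -30*u + (8/5 + m*(-¼)) = -30*u + (8/5 - m/4) = 8/5 - 30*u - m/4)
(B(-218, 177) - 44693)/(-3035 + D(-124, -153)) = ((8/5 - 30*(-218) - ¼*177) - 44693)/(-3035 + (28 - 1*(-153))) = ((8/5 + 6540 - 177/4) - 44693)/(-3035 + (28 + 153)) = (129947/20 - 44693)/(-3035 + 181) = -763913/20/(-2854) = -763913/20*(-1/2854) = 763913/57080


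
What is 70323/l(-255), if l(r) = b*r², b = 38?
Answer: 23441/823650 ≈ 0.028460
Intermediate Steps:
l(r) = 38*r²
70323/l(-255) = 70323/((38*(-255)²)) = 70323/((38*65025)) = 70323/2470950 = 70323*(1/2470950) = 23441/823650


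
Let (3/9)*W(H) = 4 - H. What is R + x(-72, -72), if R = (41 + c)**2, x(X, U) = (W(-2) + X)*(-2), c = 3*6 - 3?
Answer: 3244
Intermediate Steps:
c = 15 (c = 18 - 3 = 15)
W(H) = 12 - 3*H (W(H) = 3*(4 - H) = 12 - 3*H)
x(X, U) = -36 - 2*X (x(X, U) = ((12 - 3*(-2)) + X)*(-2) = ((12 + 6) + X)*(-2) = (18 + X)*(-2) = -36 - 2*X)
R = 3136 (R = (41 + 15)**2 = 56**2 = 3136)
R + x(-72, -72) = 3136 + (-36 - 2*(-72)) = 3136 + (-36 + 144) = 3136 + 108 = 3244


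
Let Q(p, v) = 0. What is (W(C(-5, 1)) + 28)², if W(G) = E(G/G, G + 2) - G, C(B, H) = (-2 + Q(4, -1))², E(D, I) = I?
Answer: 900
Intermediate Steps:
C(B, H) = 4 (C(B, H) = (-2 + 0)² = (-2)² = 4)
W(G) = 2 (W(G) = (G + 2) - G = (2 + G) - G = 2)
(W(C(-5, 1)) + 28)² = (2 + 28)² = 30² = 900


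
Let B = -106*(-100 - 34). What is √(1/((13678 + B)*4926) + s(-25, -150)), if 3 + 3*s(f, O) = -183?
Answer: I*√32488214914155621/22891122 ≈ 7.874*I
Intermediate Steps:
s(f, O) = -62 (s(f, O) = -1 + (⅓)*(-183) = -1 - 61 = -62)
B = 14204 (B = -106*(-134) = 14204)
√(1/((13678 + B)*4926) + s(-25, -150)) = √(1/((13678 + 14204)*4926) - 62) = √((1/4926)/27882 - 62) = √((1/27882)*(1/4926) - 62) = √(1/137346732 - 62) = √(-8515497383/137346732) = I*√32488214914155621/22891122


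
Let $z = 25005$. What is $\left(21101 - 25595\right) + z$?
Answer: $20511$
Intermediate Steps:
$\left(21101 - 25595\right) + z = \left(21101 - 25595\right) + 25005 = -4494 + 25005 = 20511$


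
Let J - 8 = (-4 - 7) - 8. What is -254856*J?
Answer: 2803416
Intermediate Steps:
J = -11 (J = 8 + ((-4 - 7) - 8) = 8 + (-11 - 8) = 8 - 19 = -11)
-254856*J = -254856*(-11) = 2803416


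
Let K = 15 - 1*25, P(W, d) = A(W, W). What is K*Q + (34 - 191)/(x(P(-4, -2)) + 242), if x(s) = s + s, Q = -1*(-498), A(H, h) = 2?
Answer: -1225237/246 ≈ -4980.6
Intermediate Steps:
Q = 498
P(W, d) = 2
x(s) = 2*s
K = -10 (K = 15 - 25 = -10)
K*Q + (34 - 191)/(x(P(-4, -2)) + 242) = -10*498 + (34 - 191)/(2*2 + 242) = -4980 - 157/(4 + 242) = -4980 - 157/246 = -1225237/246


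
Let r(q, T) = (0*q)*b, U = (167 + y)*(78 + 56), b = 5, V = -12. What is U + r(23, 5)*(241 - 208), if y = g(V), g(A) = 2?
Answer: 22646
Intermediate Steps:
y = 2
U = 22646 (U = (167 + 2)*(78 + 56) = 169*134 = 22646)
r(q, T) = 0 (r(q, T) = (0*q)*5 = 0*5 = 0)
U + r(23, 5)*(241 - 208) = 22646 + 0*(241 - 208) = 22646 + 0*33 = 22646 + 0 = 22646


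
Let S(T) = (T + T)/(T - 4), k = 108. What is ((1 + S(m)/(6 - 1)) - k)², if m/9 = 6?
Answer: 177449041/15625 ≈ 11357.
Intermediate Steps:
m = 54 (m = 9*6 = 54)
S(T) = 2*T/(-4 + T) (S(T) = (2*T)/(-4 + T) = 2*T/(-4 + T))
((1 + S(m)/(6 - 1)) - k)² = ((1 + (2*54/(-4 + 54))/(6 - 1)) - 1*108)² = ((1 + (2*54/50)/5) - 108)² = ((1 + (2*54*(1/50))/5) - 108)² = ((1 + (⅕)*(54/25)) - 108)² = ((1 + 54/125) - 108)² = (179/125 - 108)² = (-13321/125)² = 177449041/15625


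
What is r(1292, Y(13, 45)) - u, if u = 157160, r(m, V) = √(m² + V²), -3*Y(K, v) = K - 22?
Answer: -157160 + √1669273 ≈ -1.5587e+5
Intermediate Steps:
Y(K, v) = 22/3 - K/3 (Y(K, v) = -(K - 22)/3 = -(-22 + K)/3 = 22/3 - K/3)
r(m, V) = √(V² + m²)
r(1292, Y(13, 45)) - u = √((22/3 - ⅓*13)² + 1292²) - 1*157160 = √((22/3 - 13/3)² + 1669264) - 157160 = √(3² + 1669264) - 157160 = √(9 + 1669264) - 157160 = √1669273 - 157160 = -157160 + √1669273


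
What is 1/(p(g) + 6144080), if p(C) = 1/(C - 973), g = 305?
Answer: 668/4104245439 ≈ 1.6276e-7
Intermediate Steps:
p(C) = 1/(-973 + C)
1/(p(g) + 6144080) = 1/(1/(-973 + 305) + 6144080) = 1/(1/(-668) + 6144080) = 1/(-1/668 + 6144080) = 1/(4104245439/668) = 668/4104245439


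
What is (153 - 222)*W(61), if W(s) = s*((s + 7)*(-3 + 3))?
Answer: 0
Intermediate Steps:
W(s) = 0 (W(s) = s*((7 + s)*0) = s*0 = 0)
(153 - 222)*W(61) = (153 - 222)*0 = -69*0 = 0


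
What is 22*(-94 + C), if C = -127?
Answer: -4862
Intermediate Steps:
22*(-94 + C) = 22*(-94 - 127) = 22*(-221) = -4862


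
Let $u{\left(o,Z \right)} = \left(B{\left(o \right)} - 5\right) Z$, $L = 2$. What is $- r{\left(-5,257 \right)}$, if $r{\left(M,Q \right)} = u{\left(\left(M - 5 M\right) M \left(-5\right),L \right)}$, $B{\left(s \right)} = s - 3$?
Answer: $-984$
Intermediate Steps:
$B{\left(s \right)} = -3 + s$ ($B{\left(s \right)} = s - 3 = -3 + s$)
$u{\left(o,Z \right)} = Z \left(-8 + o\right)$ ($u{\left(o,Z \right)} = \left(\left(-3 + o\right) - 5\right) Z = \left(-8 + o\right) Z = Z \left(-8 + o\right)$)
$r{\left(M,Q \right)} = -16 + 40 M^{2}$ ($r{\left(M,Q \right)} = 2 \left(-8 + \left(M - 5 M\right) M \left(-5\right)\right) = 2 \left(-8 + - 4 M \left(- 5 M\right)\right) = 2 \left(-8 + 20 M^{2}\right) = -16 + 40 M^{2}$)
$- r{\left(-5,257 \right)} = - (-16 + 40 \left(-5\right)^{2}) = - (-16 + 40 \cdot 25) = - (-16 + 1000) = \left(-1\right) 984 = -984$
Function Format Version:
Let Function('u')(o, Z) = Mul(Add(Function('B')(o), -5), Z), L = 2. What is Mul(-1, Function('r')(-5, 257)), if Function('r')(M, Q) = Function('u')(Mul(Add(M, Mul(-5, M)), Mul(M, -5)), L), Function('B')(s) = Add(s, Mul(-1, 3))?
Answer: -984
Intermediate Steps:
Function('B')(s) = Add(-3, s) (Function('B')(s) = Add(s, -3) = Add(-3, s))
Function('u')(o, Z) = Mul(Z, Add(-8, o)) (Function('u')(o, Z) = Mul(Add(Add(-3, o), -5), Z) = Mul(Add(-8, o), Z) = Mul(Z, Add(-8, o)))
Function('r')(M, Q) = Add(-16, Mul(40, Pow(M, 2))) (Function('r')(M, Q) = Mul(2, Add(-8, Mul(Add(M, Mul(-5, M)), Mul(M, -5)))) = Mul(2, Add(-8, Mul(Mul(-4, M), Mul(-5, M)))) = Mul(2, Add(-8, Mul(20, Pow(M, 2)))) = Add(-16, Mul(40, Pow(M, 2))))
Mul(-1, Function('r')(-5, 257)) = Mul(-1, Add(-16, Mul(40, Pow(-5, 2)))) = Mul(-1, Add(-16, Mul(40, 25))) = Mul(-1, Add(-16, 1000)) = Mul(-1, 984) = -984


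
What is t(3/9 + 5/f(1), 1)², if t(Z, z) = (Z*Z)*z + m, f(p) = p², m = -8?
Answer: 33856/81 ≈ 417.98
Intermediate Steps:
t(Z, z) = -8 + z*Z² (t(Z, z) = (Z*Z)*z - 8 = Z²*z - 8 = z*Z² - 8 = -8 + z*Z²)
t(3/9 + 5/f(1), 1)² = (-8 + 1*(3/9 + 5/(1²))²)² = (-8 + 1*(3*(⅑) + 5/1)²)² = (-8 + 1*(⅓ + 5*1)²)² = (-8 + 1*(⅓ + 5)²)² = (-8 + 1*(16/3)²)² = (-8 + 1*(256/9))² = (-8 + 256/9)² = (184/9)² = 33856/81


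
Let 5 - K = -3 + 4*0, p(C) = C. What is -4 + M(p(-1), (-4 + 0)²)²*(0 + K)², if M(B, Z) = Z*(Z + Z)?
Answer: 16777212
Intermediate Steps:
M(B, Z) = 2*Z² (M(B, Z) = Z*(2*Z) = 2*Z²)
K = 8 (K = 5 - (-3 + 4*0) = 5 - (-3 + 0) = 5 - 1*(-3) = 5 + 3 = 8)
-4 + M(p(-1), (-4 + 0)²)²*(0 + K)² = -4 + (2*((-4 + 0)²)²)²*(0 + 8)² = -4 + (2*((-4)²)²)²*8² = -4 + (2*16²)²*64 = -4 + (2*256)²*64 = -4 + 512²*64 = -4 + 262144*64 = -4 + 16777216 = 16777212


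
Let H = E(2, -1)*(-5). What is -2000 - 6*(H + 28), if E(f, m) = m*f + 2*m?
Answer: -2288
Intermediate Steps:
E(f, m) = 2*m + f*m (E(f, m) = f*m + 2*m = 2*m + f*m)
H = 20 (H = -(2 + 2)*(-5) = -1*4*(-5) = -4*(-5) = 20)
-2000 - 6*(H + 28) = -2000 - 6*(20 + 28) = -2000 - 6*48 = -2000 - 288 = -2288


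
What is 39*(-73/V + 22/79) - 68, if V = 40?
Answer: -405473/3160 ≈ -128.31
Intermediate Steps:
39*(-73/V + 22/79) - 68 = 39*(-73/40 + 22/79) - 68 = 39*(-4887/3160) - 68 = -190593/3160 - 68 = -405473/3160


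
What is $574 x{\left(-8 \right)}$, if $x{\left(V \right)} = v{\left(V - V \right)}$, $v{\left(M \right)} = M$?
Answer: $0$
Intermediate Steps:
$x{\left(V \right)} = 0$ ($x{\left(V \right)} = V - V = 0$)
$574 x{\left(-8 \right)} = 574 \cdot 0 = 0$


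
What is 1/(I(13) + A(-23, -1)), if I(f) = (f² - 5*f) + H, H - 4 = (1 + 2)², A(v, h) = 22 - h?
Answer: 1/140 ≈ 0.0071429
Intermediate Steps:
H = 13 (H = 4 + (1 + 2)² = 4 + 3² = 4 + 9 = 13)
I(f) = 13 + f² - 5*f (I(f) = (f² - 5*f) + 13 = 13 + f² - 5*f)
1/(I(13) + A(-23, -1)) = 1/((13 + 13² - 5*13) + (22 - 1*(-1))) = 1/((13 + 169 - 65) + (22 + 1)) = 1/(117 + 23) = 1/140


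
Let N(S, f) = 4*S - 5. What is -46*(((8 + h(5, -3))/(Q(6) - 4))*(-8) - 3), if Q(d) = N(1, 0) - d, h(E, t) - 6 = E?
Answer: -5474/11 ≈ -497.64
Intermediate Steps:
h(E, t) = 6 + E
N(S, f) = -5 + 4*S
Q(d) = -1 - d (Q(d) = (-5 + 4*1) - d = (-5 + 4) - d = -1 - d)
-46*(((8 + h(5, -3))/(Q(6) - 4))*(-8) - 3) = -46*(((8 + (6 + 5))/((-1 - 1*6) - 4))*(-8) - 3) = -46*(((8 + 11)/((-1 - 6) - 4))*(-8) - 3) = -46*((19/(-7 - 4))*(-8) - 3) = -46*((19/(-11))*(-8) - 3) = -46*((19*(-1/11))*(-8) - 3) = -46*(-19/11*(-8) - 3) = -46*(152/11 - 3) = -46*119/11 = -5474/11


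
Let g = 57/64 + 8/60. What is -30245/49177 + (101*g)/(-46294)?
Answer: -1349037988891/2185536036480 ≈ -0.61726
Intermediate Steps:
g = 983/960 (g = 57*(1/64) + 8*(1/60) = 57/64 + 2/15 = 983/960 ≈ 1.0240)
-30245/49177 + (101*g)/(-46294) = -30245/49177 + (101*(983/960))/(-46294) = -30245*1/49177 + (99283/960)*(-1/46294) = -30245/49177 - 99283/44442240 = -1349037988891/2185536036480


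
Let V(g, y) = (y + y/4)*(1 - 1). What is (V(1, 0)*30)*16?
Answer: 0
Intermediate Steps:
V(g, y) = 0 (V(g, y) = (y + y*(1/4))*0 = (y + y/4)*0 = (5*y/4)*0 = 0)
(V(1, 0)*30)*16 = (0*30)*16 = 0*16 = 0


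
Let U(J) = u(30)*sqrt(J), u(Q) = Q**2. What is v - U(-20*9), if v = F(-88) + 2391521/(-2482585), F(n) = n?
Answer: -220859001/2482585 - 5400*I*sqrt(5) ≈ -88.963 - 12075.0*I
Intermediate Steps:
U(J) = 900*sqrt(J) (U(J) = 30**2*sqrt(J) = 900*sqrt(J))
v = -220859001/2482585 (v = -88 + 2391521/(-2482585) = -88 + 2391521*(-1/2482585) = -88 - 2391521/2482585 = -220859001/2482585 ≈ -88.963)
v - U(-20*9) = -220859001/2482585 - 900*sqrt(-20*9) = -220859001/2482585 - 900*sqrt(-180) = -220859001/2482585 - 900*6*I*sqrt(5) = -220859001/2482585 - 5400*I*sqrt(5)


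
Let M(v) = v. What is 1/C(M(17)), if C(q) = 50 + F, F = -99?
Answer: -1/49 ≈ -0.020408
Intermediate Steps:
C(q) = -49 (C(q) = 50 - 99 = -49)
1/C(M(17)) = 1/(-49) = -1/49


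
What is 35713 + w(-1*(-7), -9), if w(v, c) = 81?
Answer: 35794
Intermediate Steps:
35713 + w(-1*(-7), -9) = 35713 + 81 = 35794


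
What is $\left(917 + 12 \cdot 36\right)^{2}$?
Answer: $1819801$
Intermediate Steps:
$\left(917 + 12 \cdot 36\right)^{2} = \left(917 + 432\right)^{2} = 1349^{2} = 1819801$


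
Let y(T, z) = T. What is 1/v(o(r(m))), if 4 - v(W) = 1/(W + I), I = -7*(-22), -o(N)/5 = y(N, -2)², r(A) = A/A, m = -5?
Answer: 149/595 ≈ 0.25042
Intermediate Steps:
r(A) = 1
o(N) = -5*N²
I = 154
v(W) = 4 - 1/(154 + W) (v(W) = 4 - 1/(W + 154) = 4 - 1/(154 + W))
1/v(o(r(m))) = 1/((615 + 4*(-5*1²))/(154 - 5*1²)) = 1/((615 + 4*(-5*1))/(154 - 5*1)) = 1/((615 + 4*(-5))/(154 - 5)) = 1/((615 - 20)/149) = 1/((1/149)*595) = 1/(595/149) = 149/595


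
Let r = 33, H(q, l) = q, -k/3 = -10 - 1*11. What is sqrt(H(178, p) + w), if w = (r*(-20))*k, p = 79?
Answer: I*sqrt(41402) ≈ 203.47*I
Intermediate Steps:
k = 63 (k = -3*(-10 - 1*11) = -3*(-10 - 11) = -3*(-21) = 63)
w = -41580 (w = (33*(-20))*63 = -660*63 = -41580)
sqrt(H(178, p) + w) = sqrt(178 - 41580) = sqrt(-41402) = I*sqrt(41402)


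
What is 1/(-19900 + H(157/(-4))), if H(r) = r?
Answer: -4/79757 ≈ -5.0152e-5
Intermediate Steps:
1/(-19900 + H(157/(-4))) = 1/(-19900 + 157/(-4)) = 1/(-19900 + 157*(-1/4)) = 1/(-19900 - 157/4) = 1/(-79757/4) = -4/79757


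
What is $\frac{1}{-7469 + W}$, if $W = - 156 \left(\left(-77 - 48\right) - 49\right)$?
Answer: $\frac{1}{19675} \approx 5.0826 \cdot 10^{-5}$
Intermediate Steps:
$W = 27144$ ($W = - 156 \left(\left(-77 - 48\right) - 49\right) = - 156 \left(-125 - 49\right) = \left(-156\right) \left(-174\right) = 27144$)
$\frac{1}{-7469 + W} = \frac{1}{-7469 + 27144} = \frac{1}{19675}$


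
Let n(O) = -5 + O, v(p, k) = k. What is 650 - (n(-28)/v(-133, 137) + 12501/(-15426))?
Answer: 152878555/234818 ≈ 651.05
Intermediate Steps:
650 - (n(-28)/v(-133, 137) + 12501/(-15426)) = 650 - ((-5 - 28)/137 + 12501/(-15426)) = 650 - (-33*1/137 + 12501*(-1/15426)) = 650 - (-33/137 - 1389/1714) = 650 - 1*(-246855/234818) = 650 + 246855/234818 = 152878555/234818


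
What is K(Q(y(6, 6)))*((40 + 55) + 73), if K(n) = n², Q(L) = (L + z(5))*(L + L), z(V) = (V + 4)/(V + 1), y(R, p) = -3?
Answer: 13608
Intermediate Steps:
z(V) = (4 + V)/(1 + V)
Q(L) = 2*L*(3/2 + L) (Q(L) = (L + (4 + 5)/(1 + 5))*(L + L) = (L + 9/6)*(2*L) = (L + (⅙)*9)*(2*L) = (L + 3/2)*(2*L) = (3/2 + L)*(2*L) = 2*L*(3/2 + L))
K(Q(y(6, 6)))*((40 + 55) + 73) = (-3*(3 + 2*(-3)))²*((40 + 55) + 73) = (-3*(3 - 6))²*(95 + 73) = (-3*(-3))²*168 = 9²*168 = 81*168 = 13608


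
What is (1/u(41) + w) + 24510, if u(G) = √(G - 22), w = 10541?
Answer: 35051 + √19/19 ≈ 35051.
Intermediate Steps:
u(G) = √(-22 + G)
(1/u(41) + w) + 24510 = (1/(√(-22 + 41)) + 10541) + 24510 = (1/(√19) + 10541) + 24510 = (√19/19 + 10541) + 24510 = (10541 + √19/19) + 24510 = 35051 + √19/19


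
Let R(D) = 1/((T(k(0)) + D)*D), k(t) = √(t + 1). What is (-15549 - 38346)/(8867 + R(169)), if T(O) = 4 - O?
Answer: -522206620/85915319 ≈ -6.0782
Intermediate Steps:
k(t) = √(1 + t)
R(D) = 1/(D*(3 + D)) (R(D) = 1/(((4 - √(1 + 0)) + D)*D) = 1/(((4 - √1) + D)*D) = 1/(((4 - 1*1) + D)*D) = 1/(((4 - 1) + D)*D) = 1/((3 + D)*D) = 1/(D*(3 + D)))
(-15549 - 38346)/(8867 + R(169)) = (-15549 - 38346)/(8867 + 1/(169*(3 + 169))) = -53895/(8867 + (1/169)/172) = -53895/(8867 + (1/169)*(1/172)) = -53895/(8867 + 1/29068) = -53895/257745957/29068 = -53895*29068/257745957 = -522206620/85915319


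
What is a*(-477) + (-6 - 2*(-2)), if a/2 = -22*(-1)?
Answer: -20990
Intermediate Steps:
a = 44 (a = 2*(-22*(-1)) = 2*22 = 44)
a*(-477) + (-6 - 2*(-2)) = 44*(-477) + (-6 - 2*(-2)) = -20988 + (-6 + 4) = -20988 - 2 = -20990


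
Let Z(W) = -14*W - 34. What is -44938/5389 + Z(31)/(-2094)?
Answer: -15263020/1880761 ≈ -8.1153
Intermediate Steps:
Z(W) = -34 - 14*W
-44938/5389 + Z(31)/(-2094) = -44938/5389 + (-34 - 14*31)/(-2094) = -44938*1/5389 + (-34 - 434)*(-1/2094) = -44938/5389 - 468*(-1/2094) = -44938/5389 + 78/349 = -15263020/1880761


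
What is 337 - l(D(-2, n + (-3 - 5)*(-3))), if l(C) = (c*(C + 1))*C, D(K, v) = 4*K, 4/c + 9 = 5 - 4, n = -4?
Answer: 365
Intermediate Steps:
c = -1/2 (c = 4/(-9 + (5 - 4)) = 4/(-9 + 1) = 4/(-8) = 4*(-1/8) = -1/2 ≈ -0.50000)
l(C) = C*(-1/2 - C/2) (l(C) = (-(C + 1)/2)*C = (-(1 + C)/2)*C = (-1/2 - C/2)*C = C*(-1/2 - C/2))
337 - l(D(-2, n + (-3 - 5)*(-3))) = 337 - (-1)*4*(-2)*(1 + 4*(-2))/2 = 337 - (-1)*(-8)*(1 - 8)/2 = 337 - (-1)*(-8)*(-7)/2 = 337 - 1*(-28) = 337 + 28 = 365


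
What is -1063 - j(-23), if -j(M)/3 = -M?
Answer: -994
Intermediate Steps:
j(M) = 3*M (j(M) = -(-3)*M = 3*M)
-1063 - j(-23) = -1063 - 3*(-23) = -1063 - 1*(-69) = -1063 + 69 = -994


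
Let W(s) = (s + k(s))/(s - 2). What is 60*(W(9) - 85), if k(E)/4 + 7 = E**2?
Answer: -17400/7 ≈ -2485.7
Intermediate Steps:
k(E) = -28 + 4*E**2
W(s) = (-28 + s + 4*s**2)/(-2 + s) (W(s) = (s + (-28 + 4*s**2))/(s - 2) = (-28 + s + 4*s**2)/(-2 + s))
60*(W(9) - 85) = 60*((-28 + 9 + 4*9**2)/(-2 + 9) - 85) = 60*((-28 + 9 + 4*81)/7 - 85) = 60*((-28 + 9 + 324)/7 - 85) = 60*((1/7)*305 - 85) = 60*(305/7 - 85) = 60*(-290/7) = -17400/7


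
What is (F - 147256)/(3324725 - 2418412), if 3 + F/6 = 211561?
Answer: 1122092/906313 ≈ 1.2381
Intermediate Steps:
F = 1269348 (F = -18 + 6*211561 = -18 + 1269366 = 1269348)
(F - 147256)/(3324725 - 2418412) = (1269348 - 147256)/(3324725 - 2418412) = 1122092/906313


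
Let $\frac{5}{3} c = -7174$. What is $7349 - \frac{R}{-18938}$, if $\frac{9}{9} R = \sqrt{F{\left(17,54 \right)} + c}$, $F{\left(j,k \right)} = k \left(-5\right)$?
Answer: $7349 + \frac{i \sqrt{28590}}{47345} \approx 7349.0 + 0.0035714 i$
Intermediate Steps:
$F{\left(j,k \right)} = - 5 k$
$c = - \frac{21522}{5}$ ($c = \frac{3}{5} \left(-7174\right) = - \frac{21522}{5} \approx -4304.4$)
$R = \frac{2 i \sqrt{28590}}{5}$ ($R = \sqrt{\left(-5\right) 54 - \frac{21522}{5}} = \sqrt{-270 - \frac{21522}{5}} = \sqrt{- \frac{22872}{5}} = \frac{2 i \sqrt{28590}}{5} \approx 67.634 i$)
$7349 - \frac{R}{-18938} = 7349 - \frac{\frac{2}{5} i \sqrt{28590}}{-18938} = 7349 - \frac{2 i \sqrt{28590}}{5} \left(- \frac{1}{18938}\right) = 7349 - - \frac{i \sqrt{28590}}{47345} = 7349 + \frac{i \sqrt{28590}}{47345}$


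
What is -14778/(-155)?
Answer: 14778/155 ≈ 95.342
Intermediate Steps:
-14778/(-155) = -14778*(-1)/155 = -2463*(-6/155) = 14778/155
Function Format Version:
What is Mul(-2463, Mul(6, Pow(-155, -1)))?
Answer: Rational(14778, 155) ≈ 95.342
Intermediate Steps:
Mul(-2463, Mul(6, Pow(-155, -1))) = Mul(-2463, Mul(6, Rational(-1, 155))) = Mul(-2463, Rational(-6, 155)) = Rational(14778, 155)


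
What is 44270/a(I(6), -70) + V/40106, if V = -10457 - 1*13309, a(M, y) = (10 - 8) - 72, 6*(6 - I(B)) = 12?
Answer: -88857812/140371 ≈ -633.02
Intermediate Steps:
I(B) = 4 (I(B) = 6 - ⅙*12 = 6 - 2 = 4)
a(M, y) = -70 (a(M, y) = 2 - 72 = -70)
V = -23766 (V = -10457 - 13309 = -23766)
44270/a(I(6), -70) + V/40106 = 44270/(-70) - 23766/40106 = 44270*(-1/70) - 23766*1/40106 = -4427/7 - 11883/20053 = -88857812/140371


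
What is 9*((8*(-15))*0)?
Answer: 0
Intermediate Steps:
9*((8*(-15))*0) = 9*(-120*0) = 9*0 = 0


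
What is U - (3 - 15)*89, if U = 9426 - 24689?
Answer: -14195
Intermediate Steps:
U = -15263
U - (3 - 15)*89 = -15263 - (3 - 15)*89 = -15263 - (-12)*89 = -15263 - 1*(-1068) = -15263 + 1068 = -14195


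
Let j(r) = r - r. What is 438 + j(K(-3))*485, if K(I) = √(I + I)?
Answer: 438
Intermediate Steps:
K(I) = √2*√I (K(I) = √(2*I) = √2*√I)
j(r) = 0
438 + j(K(-3))*485 = 438 + 0*485 = 438 + 0 = 438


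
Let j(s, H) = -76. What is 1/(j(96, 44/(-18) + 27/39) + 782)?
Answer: 1/706 ≈ 0.0014164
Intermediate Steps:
1/(j(96, 44/(-18) + 27/39) + 782) = 1/(-76 + 782) = 1/706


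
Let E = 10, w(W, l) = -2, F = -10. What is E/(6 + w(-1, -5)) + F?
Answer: -15/2 ≈ -7.5000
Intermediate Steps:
E/(6 + w(-1, -5)) + F = 10/(6 - 2) - 10 = 10/4 - 10 = 10*(1/4) - 10 = 5/2 - 10 = -15/2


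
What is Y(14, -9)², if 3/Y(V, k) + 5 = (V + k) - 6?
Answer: ¼ ≈ 0.25000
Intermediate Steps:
Y(V, k) = 3/(-11 + V + k) (Y(V, k) = 3/(-5 + ((V + k) - 6)) = 3/(-5 + (-6 + V + k)) = 3/(-11 + V + k))
Y(14, -9)² = (3/(-11 + 14 - 9))² = (3/(-6))² = (3*(-⅙))² = (-½)² = ¼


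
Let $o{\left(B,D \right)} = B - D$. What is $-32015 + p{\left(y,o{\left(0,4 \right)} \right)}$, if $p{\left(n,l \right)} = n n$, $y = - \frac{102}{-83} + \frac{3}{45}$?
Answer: $- \frac{49621448606}{1550025} \approx -32013.0$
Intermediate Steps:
$y = \frac{1613}{1245}$ ($y = \left(-102\right) \left(- \frac{1}{83}\right) + 3 \cdot \frac{1}{45} = \frac{102}{83} + \frac{1}{15} = \frac{1613}{1245} \approx 1.2956$)
$p{\left(n,l \right)} = n^{2}$
$-32015 + p{\left(y,o{\left(0,4 \right)} \right)} = -32015 + \left(\frac{1613}{1245}\right)^{2} = -32015 + \frac{2601769}{1550025} = - \frac{49621448606}{1550025}$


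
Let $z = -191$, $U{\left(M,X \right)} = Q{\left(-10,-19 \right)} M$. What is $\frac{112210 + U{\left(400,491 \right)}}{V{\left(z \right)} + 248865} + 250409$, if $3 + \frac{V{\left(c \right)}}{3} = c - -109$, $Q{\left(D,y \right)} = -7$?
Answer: $\frac{2075143030}{8287} \approx 2.5041 \cdot 10^{5}$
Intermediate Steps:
$U{\left(M,X \right)} = - 7 M$
$V{\left(c \right)} = 318 + 3 c$ ($V{\left(c \right)} = -9 + 3 \left(c - -109\right) = -9 + 3 \left(c + 109\right) = -9 + 3 \left(109 + c\right) = -9 + \left(327 + 3 c\right) = 318 + 3 c$)
$\frac{112210 + U{\left(400,491 \right)}}{V{\left(z \right)} + 248865} + 250409 = \frac{112210 - 2800}{\left(318 + 3 \left(-191\right)\right) + 248865} + 250409 = \frac{112210 - 2800}{\left(318 - 573\right) + 248865} + 250409 = \frac{109410}{-255 + 248865} + 250409 = \frac{109410}{248610} + 250409 = 109410 \cdot \frac{1}{248610} + 250409 = \frac{3647}{8287} + 250409 = \frac{2075143030}{8287}$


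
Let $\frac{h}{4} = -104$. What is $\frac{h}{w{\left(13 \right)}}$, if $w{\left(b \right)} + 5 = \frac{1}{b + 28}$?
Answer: $\frac{4264}{51} \approx 83.608$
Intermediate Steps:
$w{\left(b \right)} = -5 + \frac{1}{28 + b}$ ($w{\left(b \right)} = -5 + \frac{1}{b + 28} = -5 + \frac{1}{28 + b}$)
$h = -416$ ($h = 4 \left(-104\right) = -416$)
$\frac{h}{w{\left(13 \right)}} = - \frac{416}{\frac{1}{28 + 13} \left(-139 - 65\right)} = - \frac{416}{\frac{1}{41} \left(-139 - 65\right)} = - \frac{416}{\frac{1}{41} \left(-204\right)} = - \frac{416}{- \frac{204}{41}} = \left(-416\right) \left(- \frac{41}{204}\right) = \frac{4264}{51}$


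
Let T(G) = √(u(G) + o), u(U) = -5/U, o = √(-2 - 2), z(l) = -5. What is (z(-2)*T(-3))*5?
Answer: -25*√(15 + 18*I)/3 ≈ -36.529 - 17.109*I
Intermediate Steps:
o = 2*I (o = √(-4) = 2*I ≈ 2.0*I)
T(G) = √(-5/G + 2*I)
(z(-2)*T(-3))*5 = -5*√(-5/(-3) + 2*I)*5 = -5*√(-5*(-⅓) + 2*I)*5 = -5*√(5/3 + 2*I)*5 = -25*√(5/3 + 2*I)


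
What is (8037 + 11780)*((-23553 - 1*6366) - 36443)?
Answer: -1315095754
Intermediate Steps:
(8037 + 11780)*((-23553 - 1*6366) - 36443) = 19817*((-23553 - 6366) - 36443) = 19817*(-29919 - 36443) = 19817*(-66362) = -1315095754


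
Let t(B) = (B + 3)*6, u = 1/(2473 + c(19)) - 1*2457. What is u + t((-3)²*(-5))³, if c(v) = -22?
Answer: -39229394714/2451 ≈ -1.6005e+7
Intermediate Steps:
u = -6022106/2451 (u = 1/(2473 - 22) - 1*2457 = 1/2451 - 2457 = -6022106/2451 ≈ -2457.0)
t(B) = 18 + 6*B (t(B) = (3 + B)*6 = 18 + 6*B)
u + t((-3)²*(-5))³ = -6022106/2451 + (18 + 6*((-3)²*(-5)))³ = -6022106/2451 + (18 + 6*(9*(-5)))³ = -6022106/2451 + (18 + 6*(-45))³ = -6022106/2451 + (18 - 270)³ = -6022106/2451 + (-252)³ = -6022106/2451 - 16003008 = -39229394714/2451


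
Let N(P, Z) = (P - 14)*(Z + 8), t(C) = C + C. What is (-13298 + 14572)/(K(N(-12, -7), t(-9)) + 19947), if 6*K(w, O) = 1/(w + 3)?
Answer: 13524/211745 ≈ 0.063869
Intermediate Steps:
t(C) = 2*C
N(P, Z) = (-14 + P)*(8 + Z)
K(w, O) = 1/(6*(3 + w)) (K(w, O) = 1/(6*(w + 3)) = 1/(6*(3 + w)))
(-13298 + 14572)/(K(N(-12, -7), t(-9)) + 19947) = (-13298 + 14572)/(1/(6*(3 + (-112 - 14*(-7) + 8*(-12) - 12*(-7)))) + 19947) = 1274/(1/(6*(3 + (-112 + 98 - 96 + 84))) + 19947) = 1274/(1/(6*(3 - 26)) + 19947) = 1274/((⅙)/(-23) + 19947) = 1274/((⅙)*(-1/23) + 19947) = 1274/(-1/138 + 19947) = 1274/(2752685/138) = 1274*(138/2752685) = 13524/211745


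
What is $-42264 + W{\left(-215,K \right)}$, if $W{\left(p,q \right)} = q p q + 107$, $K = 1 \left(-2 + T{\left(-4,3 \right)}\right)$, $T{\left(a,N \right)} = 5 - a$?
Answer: $-52692$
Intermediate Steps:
$K = 7$ ($K = 1 \left(-2 + \left(5 - -4\right)\right) = 1 \left(-2 + \left(5 + 4\right)\right) = 1 \left(-2 + 9\right) = 1 \cdot 7 = 7$)
$W{\left(p,q \right)} = 107 + p q^{2}$ ($W{\left(p,q \right)} = p q q + 107 = p q^{2} + 107 = 107 + p q^{2}$)
$-42264 + W{\left(-215,K \right)} = -42264 + \left(107 - 215 \cdot 7^{2}\right) = -42264 + \left(107 - 10535\right) = -42264 - 10428 = -52692$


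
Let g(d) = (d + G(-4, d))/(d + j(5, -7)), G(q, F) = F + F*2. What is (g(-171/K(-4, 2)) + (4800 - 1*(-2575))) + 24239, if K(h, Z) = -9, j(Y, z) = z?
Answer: 94861/3 ≈ 31620.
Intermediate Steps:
G(q, F) = 3*F (G(q, F) = F + 2*F = 3*F)
g(d) = 4*d/(-7 + d) (g(d) = (d + 3*d)/(d - 7) = (4*d)/(-7 + d) = 4*d/(-7 + d))
(g(-171/K(-4, 2)) + (4800 - 1*(-2575))) + 24239 = (4*(-171/(-9))/(-7 - 171/(-9)) + (4800 - 1*(-2575))) + 24239 = (4*(-171*(-⅑))/(-7 - 171*(-⅑)) + (4800 + 2575)) + 24239 = (4*19/(-7 + 19) + 7375) + 24239 = (4*19/12 + 7375) + 24239 = (4*19*(1/12) + 7375) + 24239 = (19/3 + 7375) + 24239 = 22144/3 + 24239 = 94861/3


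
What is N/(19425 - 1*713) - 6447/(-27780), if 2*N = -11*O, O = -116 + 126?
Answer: 9925697/43318280 ≈ 0.22913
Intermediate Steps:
O = 10
N = -55 (N = (-11*10)/2 = (1/2)*(-110) = -55)
N/(19425 - 1*713) - 6447/(-27780) = -55/(19425 - 1*713) - 6447/(-27780) = -55/(19425 - 713) - 6447*(-1/27780) = -55/18712 + 2149/9260 = 9925697/43318280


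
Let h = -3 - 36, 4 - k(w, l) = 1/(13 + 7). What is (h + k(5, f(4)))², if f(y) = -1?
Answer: 491401/400 ≈ 1228.5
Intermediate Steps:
k(w, l) = 79/20 (k(w, l) = 4 - 1/(13 + 7) = 4 - 1/20 = 79/20)
h = -39
(h + k(5, f(4)))² = (-39 + 79/20)² = (-701/20)² = 491401/400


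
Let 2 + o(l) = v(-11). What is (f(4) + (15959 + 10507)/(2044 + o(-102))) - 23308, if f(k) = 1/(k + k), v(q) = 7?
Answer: -127283653/5464 ≈ -23295.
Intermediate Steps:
o(l) = 5 (o(l) = -2 + 7 = 5)
f(k) = 1/(2*k)
(f(4) + (15959 + 10507)/(2044 + o(-102))) - 23308 = ((½)/4 + (15959 + 10507)/(2044 + 5)) - 23308 = ((½)*(¼) + 26466/2049) - 23308 = (⅛ + 26466*(1/2049)) - 23308 = (⅛ + 8822/683) - 23308 = 71259/5464 - 23308 = -127283653/5464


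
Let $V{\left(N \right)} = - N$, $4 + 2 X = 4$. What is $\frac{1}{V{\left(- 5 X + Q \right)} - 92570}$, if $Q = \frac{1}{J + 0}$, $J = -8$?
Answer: $- \frac{8}{740559} \approx -1.0803 \cdot 10^{-5}$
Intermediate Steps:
$X = 0$ ($X = -2 + \frac{1}{2} \cdot 4 = -2 + 2 = 0$)
$Q = - \frac{1}{8}$ ($Q = \frac{1}{-8 + 0} = \frac{1}{-8} = - \frac{1}{8} \approx -0.125$)
$\frac{1}{V{\left(- 5 X + Q \right)} - 92570} = \frac{1}{- (\left(-5\right) 0 - \frac{1}{8}) - 92570} = \frac{1}{- (0 - \frac{1}{8}) - 92570} = \frac{1}{\left(-1\right) \left(- \frac{1}{8}\right) - 92570} = \frac{1}{\frac{1}{8} - 92570} = \frac{1}{- \frac{740559}{8}} = - \frac{8}{740559}$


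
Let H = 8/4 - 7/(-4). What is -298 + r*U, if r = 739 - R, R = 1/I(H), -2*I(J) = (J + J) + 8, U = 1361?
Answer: 31175355/31 ≈ 1.0057e+6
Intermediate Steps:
H = 15/4 (H = 8*(1/4) - 7*(-1/4) = 2 + 7/4 = 15/4 ≈ 3.7500)
I(J) = -4 - J (I(J) = -((J + J) + 8)/2 = -(2*J + 8)/2 = -(8 + 2*J)/2 = -4 - J)
R = -4/31 (R = 1/(-4 - 1*15/4) = 1/(-4 - 15/4) = 1/(-31/4) = -4/31 ≈ -0.12903)
r = 22913/31 (r = 739 - 1*(-4/31) = 739 + 4/31 = 22913/31 ≈ 739.13)
-298 + r*U = -298 + (22913/31)*1361 = -298 + 31184593/31 = 31175355/31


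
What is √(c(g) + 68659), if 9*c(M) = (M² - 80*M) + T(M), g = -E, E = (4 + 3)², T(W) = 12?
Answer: 74*√114/3 ≈ 263.37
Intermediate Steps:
E = 49 (E = 7² = 49)
g = -49 (g = -1*49 = -49)
c(M) = 4/3 - 80*M/9 + M²/9 (c(M) = ((M² - 80*M) + 12)/9 = (12 + M² - 80*M)/9 = 4/3 - 80*M/9 + M²/9)
√(c(g) + 68659) = √((4/3 - 80/9*(-49) + (⅑)*(-49)²) + 68659) = √((4/3 + 3920/9 + (⅑)*2401) + 68659) = √((4/3 + 3920/9 + 2401/9) + 68659) = √(2111/3 + 68659) = √(208088/3) = 74*√114/3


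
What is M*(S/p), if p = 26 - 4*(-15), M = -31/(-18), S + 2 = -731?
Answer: -22723/1548 ≈ -14.679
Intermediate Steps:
S = -733 (S = -2 - 731 = -733)
M = 31/18 (M = -31*(-1/18) = 31/18 ≈ 1.7222)
p = 86 (p = 26 + 60 = 86)
M*(S/p) = 31*(-733/86)/18 = 31*(-733*1/86)/18 = (31/18)*(-733/86) = -22723/1548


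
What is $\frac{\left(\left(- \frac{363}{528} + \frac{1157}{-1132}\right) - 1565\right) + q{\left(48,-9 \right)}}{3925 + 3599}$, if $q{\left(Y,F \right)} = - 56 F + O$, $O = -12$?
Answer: $- \frac{1622095}{11356224} \approx -0.14284$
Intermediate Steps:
$q{\left(Y,F \right)} = -12 - 56 F$ ($q{\left(Y,F \right)} = - 56 F - 12 = -12 - 56 F$)
$\frac{\left(\left(- \frac{363}{528} + \frac{1157}{-1132}\right) - 1565\right) + q{\left(48,-9 \right)}}{3925 + 3599} = \frac{\left(\left(- \frac{363}{528} + \frac{1157}{-1132}\right) - 1565\right) - -492}{3925 + 3599} = \frac{\left(\left(\left(-363\right) \frac{1}{528} + 1157 \left(- \frac{1}{1132}\right)\right) - 1565\right) + \left(-12 + 504\right)}{7524} = \left(\left(\left(- \frac{11}{16} - \frac{1157}{1132}\right) - 1565\right) + 492\right) \frac{1}{7524} = \left(\left(- \frac{7741}{4528} - 1565\right) + 492\right) \frac{1}{7524} = \left(- \frac{7094061}{4528} + 492\right) \frac{1}{7524} = \left(- \frac{4866285}{4528}\right) \frac{1}{7524} = - \frac{1622095}{11356224}$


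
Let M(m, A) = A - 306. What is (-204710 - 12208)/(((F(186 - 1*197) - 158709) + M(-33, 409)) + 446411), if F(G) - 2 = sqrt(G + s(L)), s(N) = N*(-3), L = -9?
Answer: -24102/31979 ≈ -0.75368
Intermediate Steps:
s(N) = -3*N
M(m, A) = -306 + A
F(G) = 2 + sqrt(27 + G) (F(G) = 2 + sqrt(G - 3*(-9)) = 2 + sqrt(G + 27) = 2 + sqrt(27 + G))
(-204710 - 12208)/(((F(186 - 1*197) - 158709) + M(-33, 409)) + 446411) = (-204710 - 12208)/((((2 + sqrt(27 + (186 - 1*197))) - 158709) + (-306 + 409)) + 446411) = -216918/((((2 + sqrt(27 + (186 - 197))) - 158709) + 103) + 446411) = -216918/((((2 + sqrt(27 - 11)) - 158709) + 103) + 446411) = -216918/((((2 + sqrt(16)) - 158709) + 103) + 446411) = -216918/((((2 + 4) - 158709) + 103) + 446411) = -216918/(((6 - 158709) + 103) + 446411) = -216918/((-158703 + 103) + 446411) = -216918/(-158600 + 446411) = -216918/287811 = -216918*1/287811 = -24102/31979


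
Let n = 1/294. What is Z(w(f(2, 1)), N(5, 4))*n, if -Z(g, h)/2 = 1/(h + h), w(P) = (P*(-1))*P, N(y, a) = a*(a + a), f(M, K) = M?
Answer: -1/9408 ≈ -0.00010629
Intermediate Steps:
N(y, a) = 2*a**2 (N(y, a) = a*(2*a) = 2*a**2)
w(P) = -P**2 (w(P) = (-P)*P = -P**2)
n = 1/294 ≈ 0.0034014
Z(g, h) = -1/h (Z(g, h) = -2/(h + h) = -2*1/(2*h) = -1/h)
Z(w(f(2, 1)), N(5, 4))*n = -1/(2*4**2)*(1/294) = -1/(2*16)*(1/294) = -1/32*(1/294) = -1*1/32*(1/294) = -1/32*1/294 = -1/9408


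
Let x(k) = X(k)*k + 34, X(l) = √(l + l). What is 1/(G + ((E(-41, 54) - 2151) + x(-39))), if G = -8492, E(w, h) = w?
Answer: I/(3*(-3550*I + 13*√78)) ≈ -9.3799e-5 + 3.0336e-6*I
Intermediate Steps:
X(l) = √2*√l (X(l) = √(2*l) = √2*√l)
x(k) = 34 + √2*k^(3/2) (x(k) = (√2*√k)*k + 34 = √2*k^(3/2) + 34 = 34 + √2*k^(3/2))
1/(G + ((E(-41, 54) - 2151) + x(-39))) = 1/(-8492 + ((-41 - 2151) + (34 + √2*(-39)^(3/2)))) = 1/(-8492 + (-2192 + (34 + √2*(-39*I*√39)))) = 1/(-8492 + (-2192 + (34 - 39*I*√78))) = 1/(-8492 + (-2158 - 39*I*√78)) = 1/(-10650 - 39*I*√78)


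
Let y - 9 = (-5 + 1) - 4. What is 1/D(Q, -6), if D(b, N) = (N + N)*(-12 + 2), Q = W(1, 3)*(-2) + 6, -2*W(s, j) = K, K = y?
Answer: 1/120 ≈ 0.0083333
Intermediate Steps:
y = 1 (y = 9 + ((-5 + 1) - 4) = 9 + (-4 - 4) = 9 - 8 = 1)
K = 1
W(s, j) = -½ (W(s, j) = -½*1 = -½)
Q = 7 (Q = -½*(-2) + 6 = 1 + 6 = 7)
D(b, N) = -20*N (D(b, N) = (2*N)*(-10) = -20*N)
1/D(Q, -6) = 1/(-20*(-6)) = 1/120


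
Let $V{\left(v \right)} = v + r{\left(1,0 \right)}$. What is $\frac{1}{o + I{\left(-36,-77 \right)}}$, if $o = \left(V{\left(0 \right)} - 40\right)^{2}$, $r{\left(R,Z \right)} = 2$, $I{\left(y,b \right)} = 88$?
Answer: $\frac{1}{1532} \approx 0.00065274$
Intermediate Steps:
$V{\left(v \right)} = 2 + v$ ($V{\left(v \right)} = v + 2 = 2 + v$)
$o = 1444$ ($o = \left(\left(2 + 0\right) - 40\right)^{2} = \left(2 - 40\right)^{2} = \left(-38\right)^{2} = 1444$)
$\frac{1}{o + I{\left(-36,-77 \right)}} = \frac{1}{1444 + 88} = \frac{1}{1532}$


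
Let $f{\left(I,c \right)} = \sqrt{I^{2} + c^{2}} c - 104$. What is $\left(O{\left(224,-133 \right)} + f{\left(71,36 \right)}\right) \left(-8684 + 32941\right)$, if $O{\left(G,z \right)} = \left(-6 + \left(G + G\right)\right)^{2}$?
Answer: $4736421820 + 873252 \sqrt{6337} \approx 4.8059 \cdot 10^{9}$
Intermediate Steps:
$f{\left(I,c \right)} = -104 + c \sqrt{I^{2} + c^{2}}$ ($f{\left(I,c \right)} = c \sqrt{I^{2} + c^{2}} - 104 = -104 + c \sqrt{I^{2} + c^{2}}$)
$O{\left(G,z \right)} = \left(-6 + 2 G\right)^{2}$
$\left(O{\left(224,-133 \right)} + f{\left(71,36 \right)}\right) \left(-8684 + 32941\right) = \left(4 \left(-3 + 224\right)^{2} - \left(104 - 36 \sqrt{71^{2} + 36^{2}}\right)\right) \left(-8684 + 32941\right) = \left(4 \cdot 221^{2} - \left(104 - 36 \sqrt{5041 + 1296}\right)\right) 24257 = \left(4 \cdot 48841 - \left(104 - 36 \sqrt{6337}\right)\right) 24257 = \left(195364 - \left(104 - 36 \sqrt{6337}\right)\right) 24257 = \left(195260 + 36 \sqrt{6337}\right) 24257 = 4736421820 + 873252 \sqrt{6337}$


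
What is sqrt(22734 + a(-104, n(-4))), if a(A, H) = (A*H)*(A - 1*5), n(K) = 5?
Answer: sqrt(79414) ≈ 281.80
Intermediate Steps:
a(A, H) = A*H*(-5 + A) (a(A, H) = (A*H)*(A - 5) = (A*H)*(-5 + A) = A*H*(-5 + A))
sqrt(22734 + a(-104, n(-4))) = sqrt(22734 - 104*5*(-5 - 104)) = sqrt(22734 - 104*5*(-109)) = sqrt(22734 + 56680) = sqrt(79414)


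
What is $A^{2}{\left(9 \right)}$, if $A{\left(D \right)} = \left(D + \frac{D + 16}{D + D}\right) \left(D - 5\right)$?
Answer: $\frac{139876}{81} \approx 1726.9$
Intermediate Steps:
$A{\left(D \right)} = \left(-5 + D\right) \left(D + \frac{16 + D}{2 D}\right)$ ($A{\left(D \right)} = \left(D + \frac{16 + D}{2 D}\right) \left(-5 + D\right) = \left(-5 + D\right) \left(D + \frac{16 + D}{2 D}\right)$)
$A^{2}{\left(9 \right)} = \left(\frac{11}{2} + 9^{2} - \frac{40}{9} - \frac{81}{2}\right)^{2} = \left(\frac{11}{2} + 81 - \frac{40}{9} - \frac{81}{2}\right)^{2} = \left(\frac{374}{9}\right)^{2} = \frac{139876}{81}$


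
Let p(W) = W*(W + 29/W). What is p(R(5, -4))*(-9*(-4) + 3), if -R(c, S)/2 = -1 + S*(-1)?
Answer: 2535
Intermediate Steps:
R(c, S) = 2 + 2*S (R(c, S) = -2*(-1 + S*(-1)) = -2*(-1 - S) = 2 + 2*S)
p(R(5, -4))*(-9*(-4) + 3) = (29 + (2 + 2*(-4))**2)*(-9*(-4) + 3) = (29 + (2 - 8)**2)*(36 + 3) = (29 + (-6)**2)*39 = (29 + 36)*39 = 65*39 = 2535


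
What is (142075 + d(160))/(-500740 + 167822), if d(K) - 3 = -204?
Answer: -70937/166459 ≈ -0.42615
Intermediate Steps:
d(K) = -201 (d(K) = 3 - 204 = -201)
(142075 + d(160))/(-500740 + 167822) = (142075 - 201)/(-500740 + 167822) = 141874/(-332918) = 141874*(-1/332918) = -70937/166459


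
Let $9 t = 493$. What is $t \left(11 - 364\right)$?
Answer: $- \frac{174029}{9} \approx -19337.0$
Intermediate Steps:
$t = \frac{493}{9}$ ($t = \frac{1}{9} \cdot 493 = \frac{493}{9} \approx 54.778$)
$t \left(11 - 364\right) = \frac{493 \left(11 - 364\right)}{9} = \frac{493}{9} \left(-353\right) = - \frac{174029}{9}$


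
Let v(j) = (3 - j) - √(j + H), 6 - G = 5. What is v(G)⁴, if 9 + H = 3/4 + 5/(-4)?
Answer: (4 - I*√34)⁴/16 ≈ -115.75 + 104.96*I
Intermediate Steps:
G = 1 (G = 6 - 1*5 = 6 - 5 = 1)
H = -19/2 (H = -9 + (3/4 + 5/(-4)) = -9 + (3*(¼) + 5*(-¼)) = -9 + (¾ - 5/4) = -9 - ½ = -19/2 ≈ -9.5000)
v(j) = 3 - j - √(-19/2 + j) (v(j) = (3 - j) - √(j - 19/2) = (3 - j) - √(-19/2 + j) = 3 - j - √(-19/2 + j))
v(G)⁴ = (3 - 1*1 - √(-38 + 4*1)/2)⁴ = (3 - 1 - √(-38 + 4)/2)⁴ = (3 - 1 - I*√34/2)⁴ = (2 - I*√34/2)⁴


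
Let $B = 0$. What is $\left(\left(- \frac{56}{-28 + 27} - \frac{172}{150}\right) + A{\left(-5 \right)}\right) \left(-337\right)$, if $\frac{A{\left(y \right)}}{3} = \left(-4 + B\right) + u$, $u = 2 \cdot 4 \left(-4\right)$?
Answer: $\frac{1343282}{75} \approx 17910.0$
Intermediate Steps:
$u = -32$ ($u = 8 \left(-4\right) = -32$)
$A{\left(y \right)} = -108$ ($A{\left(y \right)} = 3 \left(\left(-4 + 0\right) - 32\right) = 3 \left(-4 - 32\right) = 3 \left(-36\right) = -108$)
$\left(\left(- \frac{56}{-28 + 27} - \frac{172}{150}\right) + A{\left(-5 \right)}\right) \left(-337\right) = \left(\left(- \frac{56}{-28 + 27} - \frac{172}{150}\right) - 108\right) \left(-337\right) = \left(\left(- \frac{56}{-1} - \frac{86}{75}\right) - 108\right) \left(-337\right) = \left(\left(\left(-56\right) \left(-1\right) - \frac{86}{75}\right) - 108\right) \left(-337\right) = \left(\left(56 - \frac{86}{75}\right) - 108\right) \left(-337\right) = \left(\frac{4114}{75} - 108\right) \left(-337\right) = \left(- \frac{3986}{75}\right) \left(-337\right) = \frac{1343282}{75}$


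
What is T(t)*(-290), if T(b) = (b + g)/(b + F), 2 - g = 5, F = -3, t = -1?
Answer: -290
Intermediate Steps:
g = -3 (g = 2 - 1*5 = 2 - 5 = -3)
T(b) = 1 (T(b) = (b - 3)/(b - 3) = (-3 + b)/(-3 + b) = 1)
T(t)*(-290) = 1*(-290) = -290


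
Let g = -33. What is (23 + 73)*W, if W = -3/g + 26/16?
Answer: 1812/11 ≈ 164.73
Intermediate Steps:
W = 151/88 (W = -3/(-33) + 26/16 = -3*(-1/33) + 26*(1/16) = 1/11 + 13/8 = 151/88 ≈ 1.7159)
(23 + 73)*W = (23 + 73)*(151/88) = 96*(151/88) = 1812/11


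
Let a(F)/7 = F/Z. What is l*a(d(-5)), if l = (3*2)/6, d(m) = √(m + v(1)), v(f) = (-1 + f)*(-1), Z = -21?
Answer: -I*√5/3 ≈ -0.74536*I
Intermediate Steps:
v(f) = 1 - f
d(m) = √m (d(m) = √(m + (1 - 1*1)) = √(m + (1 - 1)) = √(m + 0) = √m)
l = 1 (l = 6*(⅙) = 1)
a(F) = -F/3 (a(F) = 7*(F/(-21)) = 7*(F*(-1/21)) = 7*(-F/21) = -F/3)
l*a(d(-5)) = 1*(-I*√5/3) = -I*√5/3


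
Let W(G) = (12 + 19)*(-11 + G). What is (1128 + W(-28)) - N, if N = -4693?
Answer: 4612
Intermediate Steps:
W(G) = -341 + 31*G (W(G) = 31*(-11 + G) = -341 + 31*G)
(1128 + W(-28)) - N = (1128 + (-341 + 31*(-28))) - 1*(-4693) = (1128 + (-341 - 868)) + 4693 = (1128 - 1209) + 4693 = -81 + 4693 = 4612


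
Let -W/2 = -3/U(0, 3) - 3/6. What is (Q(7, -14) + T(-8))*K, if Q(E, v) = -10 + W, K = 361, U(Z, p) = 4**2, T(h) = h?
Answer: -48013/8 ≈ -6001.6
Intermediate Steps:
U(Z, p) = 16
W = 11/8 (W = -2*(-3/16 - 3/6) = -2*(-3*1/16 - 3*1/6) = -2*(-3/16 - 1/2) = -2*(-11/16) = 11/8 ≈ 1.3750)
Q(E, v) = -69/8 (Q(E, v) = -10 + 11/8 = -69/8)
(Q(7, -14) + T(-8))*K = (-69/8 - 8)*361 = -133/8*361 = -48013/8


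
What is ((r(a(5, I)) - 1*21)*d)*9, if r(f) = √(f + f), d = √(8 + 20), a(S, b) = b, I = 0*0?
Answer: -378*√7 ≈ -1000.1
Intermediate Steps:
I = 0
d = 2*√7 (d = √28 = 2*√7 ≈ 5.2915)
r(f) = √2*√f (r(f) = √(2*f) = √2*√f)
((r(a(5, I)) - 1*21)*d)*9 = ((√2*√0 - 1*21)*(2*√7))*9 = ((√2*0 - 21)*(2*√7))*9 = ((0 - 21)*(2*√7))*9 = -42*√7*9 = -378*√7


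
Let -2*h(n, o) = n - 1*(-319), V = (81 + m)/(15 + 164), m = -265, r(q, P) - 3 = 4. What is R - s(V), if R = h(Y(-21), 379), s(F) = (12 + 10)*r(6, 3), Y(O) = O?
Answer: -303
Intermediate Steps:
r(q, P) = 7 (r(q, P) = 3 + 4 = 7)
V = -184/179 (V = (81 - 265)/(15 + 164) = -184/179 ≈ -1.0279)
s(F) = 154 (s(F) = (12 + 10)*7 = 22*7 = 154)
h(n, o) = -319/2 - n/2 (h(n, o) = -(n - 1*(-319))/2 = -(n + 319)/2 = -(319 + n)/2 = -319/2 - n/2)
R = -149 (R = -319/2 - ½*(-21) = -319/2 + 21/2 = -149)
R - s(V) = -149 - 1*154 = -149 - 154 = -303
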